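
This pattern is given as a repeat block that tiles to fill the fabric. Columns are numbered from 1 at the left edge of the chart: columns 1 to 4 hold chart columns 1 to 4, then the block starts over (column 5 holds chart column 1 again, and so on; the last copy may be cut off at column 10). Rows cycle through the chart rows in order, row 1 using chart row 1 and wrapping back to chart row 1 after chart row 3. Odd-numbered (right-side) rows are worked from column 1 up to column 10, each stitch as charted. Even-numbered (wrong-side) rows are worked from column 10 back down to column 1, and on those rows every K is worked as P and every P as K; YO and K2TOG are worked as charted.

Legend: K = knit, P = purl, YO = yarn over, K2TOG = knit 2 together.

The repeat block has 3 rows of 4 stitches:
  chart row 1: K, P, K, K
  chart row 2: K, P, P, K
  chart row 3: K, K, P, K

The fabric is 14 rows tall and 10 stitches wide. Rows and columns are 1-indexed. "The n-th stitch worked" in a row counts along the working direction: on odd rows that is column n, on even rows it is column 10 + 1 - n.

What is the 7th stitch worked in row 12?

Row 12 uses chart row ((12-1) mod 3)+1 = 3. Row 12 is even, so WS.
Chart row 3 tiled across columns 1-10: K K P K K K P K K K
Wrong side: read the tiled row from column 10 down to 1 and exchange K with P (leave YO, K2TOG).
Row 12 as worked: P P P K P P P K P P
The 7th stitch worked is P.

Stitch:
P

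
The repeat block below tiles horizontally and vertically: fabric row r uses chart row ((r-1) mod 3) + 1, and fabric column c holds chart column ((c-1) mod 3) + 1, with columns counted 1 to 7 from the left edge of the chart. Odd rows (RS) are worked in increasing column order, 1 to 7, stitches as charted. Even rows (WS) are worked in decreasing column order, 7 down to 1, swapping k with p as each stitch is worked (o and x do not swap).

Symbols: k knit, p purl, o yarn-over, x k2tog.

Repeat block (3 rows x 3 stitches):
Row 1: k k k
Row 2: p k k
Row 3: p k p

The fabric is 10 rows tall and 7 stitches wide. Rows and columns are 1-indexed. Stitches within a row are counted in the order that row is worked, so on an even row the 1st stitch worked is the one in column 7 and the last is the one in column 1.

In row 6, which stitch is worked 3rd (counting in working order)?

Row 6: (6-1) mod 3 = 2, so use chart row 3. Even row -> WS.
Chart row 3 tiled across columns 1-7: p k p p k p p
Wrong side: read the tiled row from column 7 down to 1 and exchange k with p (leave o, x).
Row 6 as worked: k k p k k p k
Stitch 3 in working order -> p

== STITCH ==
p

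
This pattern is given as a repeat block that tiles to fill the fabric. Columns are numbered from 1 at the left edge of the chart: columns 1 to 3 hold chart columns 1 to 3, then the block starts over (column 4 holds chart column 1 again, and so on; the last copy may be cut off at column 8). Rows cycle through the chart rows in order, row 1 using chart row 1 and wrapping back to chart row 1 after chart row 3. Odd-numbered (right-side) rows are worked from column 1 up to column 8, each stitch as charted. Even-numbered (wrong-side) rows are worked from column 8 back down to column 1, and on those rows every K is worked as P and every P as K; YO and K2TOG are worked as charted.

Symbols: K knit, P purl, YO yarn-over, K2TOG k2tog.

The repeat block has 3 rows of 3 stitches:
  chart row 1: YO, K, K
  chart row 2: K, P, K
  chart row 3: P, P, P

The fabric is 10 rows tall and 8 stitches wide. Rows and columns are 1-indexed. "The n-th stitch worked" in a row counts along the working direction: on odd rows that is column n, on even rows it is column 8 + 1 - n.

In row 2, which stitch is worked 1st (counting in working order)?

Row 2: (2-1) mod 3 = 1, so use chart row 2. Even row -> WS.
Chart row 2 tiled across columns 1-8: K P K K P K K P
Wrong side: read the tiled row from column 8 down to 1 and exchange K with P (leave YO, K2TOG).
Row 2 as worked: K P P K P P K P
Counting 1 along the worked row gives K.

Result:
K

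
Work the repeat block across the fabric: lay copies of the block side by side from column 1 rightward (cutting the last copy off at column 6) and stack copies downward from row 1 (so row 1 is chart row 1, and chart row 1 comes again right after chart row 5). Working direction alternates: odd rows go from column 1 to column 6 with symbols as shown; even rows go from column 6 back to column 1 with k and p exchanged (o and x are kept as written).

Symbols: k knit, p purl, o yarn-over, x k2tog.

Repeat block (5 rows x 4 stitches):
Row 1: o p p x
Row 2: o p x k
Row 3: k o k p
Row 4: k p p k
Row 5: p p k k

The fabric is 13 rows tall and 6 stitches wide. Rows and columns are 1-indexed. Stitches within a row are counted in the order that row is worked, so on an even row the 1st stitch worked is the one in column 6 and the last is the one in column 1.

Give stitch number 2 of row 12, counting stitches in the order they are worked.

== STITCH ==
o

Derivation:
Row 12: (12-1) mod 5 = 1, so use chart row 2. Even row -> WS.
Chart row 2 tiled across columns 1-6: o p x k o p
WS: work from column 6 back to column 1 (reverse the tiled row), swapping k<->p (o and x unchanged).
Row 12 as worked: k o p x k o
The 2nd stitch worked is o.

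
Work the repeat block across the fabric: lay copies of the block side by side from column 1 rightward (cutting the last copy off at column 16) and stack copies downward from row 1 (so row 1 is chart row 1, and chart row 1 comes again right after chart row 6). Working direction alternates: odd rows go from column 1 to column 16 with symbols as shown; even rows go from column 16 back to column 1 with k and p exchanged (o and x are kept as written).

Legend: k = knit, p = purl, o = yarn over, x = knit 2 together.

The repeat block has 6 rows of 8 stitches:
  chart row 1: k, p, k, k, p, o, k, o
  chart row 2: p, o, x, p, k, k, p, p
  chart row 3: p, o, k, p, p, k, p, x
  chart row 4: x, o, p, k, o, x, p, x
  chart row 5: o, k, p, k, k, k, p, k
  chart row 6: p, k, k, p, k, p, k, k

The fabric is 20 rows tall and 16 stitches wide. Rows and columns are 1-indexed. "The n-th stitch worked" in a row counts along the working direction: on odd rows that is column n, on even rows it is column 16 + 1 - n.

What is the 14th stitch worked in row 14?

Row 14 uses chart row ((14-1) mod 6)+1 = 2. Row 14 is even, so WS.
Chart row 2 tiled across columns 1-16: p o x p k k p p p o x p k k p p
Wrong side: read the tiled row from column 16 down to 1 and exchange k with p (leave o, x).
Row 14 as worked: k k p p k x o k k k p p k x o k
Counting 14 along the worked row gives x.

Stitch:
x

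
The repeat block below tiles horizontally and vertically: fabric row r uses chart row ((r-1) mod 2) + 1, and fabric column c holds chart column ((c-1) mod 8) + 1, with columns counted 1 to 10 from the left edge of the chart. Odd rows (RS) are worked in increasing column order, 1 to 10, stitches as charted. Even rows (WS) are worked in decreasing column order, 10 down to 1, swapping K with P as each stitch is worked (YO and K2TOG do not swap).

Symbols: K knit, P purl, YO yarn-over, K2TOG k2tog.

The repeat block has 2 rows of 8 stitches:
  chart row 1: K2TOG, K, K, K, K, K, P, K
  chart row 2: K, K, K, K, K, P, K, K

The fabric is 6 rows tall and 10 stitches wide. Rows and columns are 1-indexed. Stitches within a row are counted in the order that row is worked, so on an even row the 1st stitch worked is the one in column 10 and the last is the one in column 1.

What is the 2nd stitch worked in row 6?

Row 6: (6-1) mod 2 = 1, so use chart row 2. Even row -> WS.
Chart row 2 tiled across columns 1-10: K K K K K P K K K K
Wrong side: read the tiled row from column 10 down to 1 and exchange K with P (leave YO, K2TOG).
Row 6 as worked: P P P P K P P P P P
Stitch 2 in working order -> P

Result:
P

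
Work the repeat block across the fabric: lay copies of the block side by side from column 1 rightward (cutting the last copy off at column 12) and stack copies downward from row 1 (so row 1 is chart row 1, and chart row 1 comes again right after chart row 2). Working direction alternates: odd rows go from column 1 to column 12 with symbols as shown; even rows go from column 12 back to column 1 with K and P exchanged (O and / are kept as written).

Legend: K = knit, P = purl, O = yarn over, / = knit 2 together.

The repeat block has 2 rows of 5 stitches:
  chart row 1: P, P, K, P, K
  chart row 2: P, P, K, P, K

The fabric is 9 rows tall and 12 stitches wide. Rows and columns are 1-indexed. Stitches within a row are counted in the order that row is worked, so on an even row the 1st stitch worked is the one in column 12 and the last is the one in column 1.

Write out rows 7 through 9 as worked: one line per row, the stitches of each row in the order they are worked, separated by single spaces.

Row 7: chart row 1, RS - tile across columns 1-12 and work as-is.
Row 8: chart row 2, WS - tiled (columns 1-12): P P K P K P P K P K P P; work from column 12 back to 1 with K<->P swapped.
Row 9: chart row 1, RS - tile across columns 1-12 and work as-is.

== ROWS AS WORKED ==
P P K P K P P K P K P P
K K P K P K K P K P K K
P P K P K P P K P K P P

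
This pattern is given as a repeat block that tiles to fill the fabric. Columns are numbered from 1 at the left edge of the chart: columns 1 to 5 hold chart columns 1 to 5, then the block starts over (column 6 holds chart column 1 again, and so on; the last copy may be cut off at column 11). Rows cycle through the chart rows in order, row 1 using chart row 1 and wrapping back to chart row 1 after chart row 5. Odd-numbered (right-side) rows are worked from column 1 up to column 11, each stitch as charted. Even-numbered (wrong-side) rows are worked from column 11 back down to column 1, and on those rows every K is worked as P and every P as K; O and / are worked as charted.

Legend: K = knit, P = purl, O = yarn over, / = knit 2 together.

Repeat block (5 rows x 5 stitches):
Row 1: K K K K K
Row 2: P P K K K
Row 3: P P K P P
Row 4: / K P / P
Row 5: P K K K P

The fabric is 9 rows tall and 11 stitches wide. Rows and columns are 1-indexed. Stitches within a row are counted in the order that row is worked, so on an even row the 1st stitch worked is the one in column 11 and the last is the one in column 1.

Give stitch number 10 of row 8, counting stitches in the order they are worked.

Row 8: (8-1) mod 5 = 2, so use chart row 3. Even row -> WS.
Chart row 3 tiled across columns 1-11: P P K P P P P K P P P
Wrong side: read the tiled row from column 11 down to 1 and exchange K with P (leave O, /).
Row 8 as worked: K K K P K K K K P K K
Stitch 10 in working order -> K

== STITCH ==
K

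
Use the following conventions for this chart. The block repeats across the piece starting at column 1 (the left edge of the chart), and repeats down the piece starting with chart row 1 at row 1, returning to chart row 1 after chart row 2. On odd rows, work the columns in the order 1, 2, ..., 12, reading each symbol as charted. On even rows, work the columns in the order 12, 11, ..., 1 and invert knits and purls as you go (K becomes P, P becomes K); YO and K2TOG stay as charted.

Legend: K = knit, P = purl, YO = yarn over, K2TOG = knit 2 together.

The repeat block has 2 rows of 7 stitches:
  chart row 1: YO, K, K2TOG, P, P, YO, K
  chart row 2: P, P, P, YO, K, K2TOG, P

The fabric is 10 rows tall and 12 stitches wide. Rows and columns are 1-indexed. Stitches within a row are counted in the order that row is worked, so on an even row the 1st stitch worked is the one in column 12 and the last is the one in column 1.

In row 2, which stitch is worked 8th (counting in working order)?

Row 2: (2-1) mod 2 = 1, so use chart row 2. Even row -> WS.
Chart row 2 tiled across columns 1-12: P P P YO K K2TOG P P P P YO K
WS row: flip the tiled sequence (start at column 12) and apply K<->P; YO and K2TOG stay.
Row 2 as worked: P YO K K K K K2TOG P YO K K K
Stitch 8 in working order -> P

== STITCH ==
P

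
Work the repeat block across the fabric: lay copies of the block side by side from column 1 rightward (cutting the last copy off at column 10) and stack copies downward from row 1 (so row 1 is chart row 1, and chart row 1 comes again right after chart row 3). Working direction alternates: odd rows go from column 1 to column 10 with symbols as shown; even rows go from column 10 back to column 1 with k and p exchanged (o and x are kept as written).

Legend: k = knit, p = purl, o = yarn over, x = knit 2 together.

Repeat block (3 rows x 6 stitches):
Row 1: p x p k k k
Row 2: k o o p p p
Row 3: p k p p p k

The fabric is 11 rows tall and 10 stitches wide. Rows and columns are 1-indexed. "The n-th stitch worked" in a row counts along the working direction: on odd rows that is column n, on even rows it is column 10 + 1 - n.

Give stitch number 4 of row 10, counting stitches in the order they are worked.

Row 10 uses chart row ((10-1) mod 3)+1 = 1. Row 10 is even, so WS.
Chart row 1 tiled across columns 1-10: p x p k k k p x p k
Wrong side: read the tiled row from column 10 down to 1 and exchange k with p (leave o, x).
Row 10 as worked: p k x k p p p k x k
Stitch 4 in working order -> k

== STITCH ==
k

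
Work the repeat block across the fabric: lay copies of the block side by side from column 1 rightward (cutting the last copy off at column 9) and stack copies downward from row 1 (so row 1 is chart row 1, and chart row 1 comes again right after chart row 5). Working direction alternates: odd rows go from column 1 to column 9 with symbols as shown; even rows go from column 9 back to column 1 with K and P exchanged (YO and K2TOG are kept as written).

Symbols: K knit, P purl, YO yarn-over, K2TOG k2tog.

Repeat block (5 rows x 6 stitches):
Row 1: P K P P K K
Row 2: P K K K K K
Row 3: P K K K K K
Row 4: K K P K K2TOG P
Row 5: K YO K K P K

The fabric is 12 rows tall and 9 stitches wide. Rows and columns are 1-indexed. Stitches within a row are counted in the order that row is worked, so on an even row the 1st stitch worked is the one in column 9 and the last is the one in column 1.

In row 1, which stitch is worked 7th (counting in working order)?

For row 1: chart row = ((1-1) mod 5) + 1 = 1; this is a RS (odd) row.
Chart row 1 tiled across columns 1-9: P K P P K K P K P
RS row: no reversal, no swap; stitch n worked = column n.
Stitch 7 in working order -> P

Result:
P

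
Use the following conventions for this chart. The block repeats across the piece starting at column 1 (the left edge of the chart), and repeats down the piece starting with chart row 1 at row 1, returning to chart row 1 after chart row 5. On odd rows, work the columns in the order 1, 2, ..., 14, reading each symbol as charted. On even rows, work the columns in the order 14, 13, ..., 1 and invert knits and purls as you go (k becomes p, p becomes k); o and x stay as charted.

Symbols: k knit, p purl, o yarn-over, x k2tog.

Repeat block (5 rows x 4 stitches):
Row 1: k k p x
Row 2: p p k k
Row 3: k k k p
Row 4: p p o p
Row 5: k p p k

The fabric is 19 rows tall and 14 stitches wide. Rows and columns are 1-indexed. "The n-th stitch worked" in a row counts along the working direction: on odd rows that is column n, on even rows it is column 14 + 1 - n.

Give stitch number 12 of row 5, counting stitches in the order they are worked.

== STITCH ==
k

Derivation:
Row 5 uses chart row ((5-1) mod 5)+1 = 5. Row 5 is odd, so RS.
Chart row 5 tiled across columns 1-14: k p p k k p p k k p p k k p
RS row: no reversal, no swap; stitch n worked = column n.
Counting 12 along the worked row gives k.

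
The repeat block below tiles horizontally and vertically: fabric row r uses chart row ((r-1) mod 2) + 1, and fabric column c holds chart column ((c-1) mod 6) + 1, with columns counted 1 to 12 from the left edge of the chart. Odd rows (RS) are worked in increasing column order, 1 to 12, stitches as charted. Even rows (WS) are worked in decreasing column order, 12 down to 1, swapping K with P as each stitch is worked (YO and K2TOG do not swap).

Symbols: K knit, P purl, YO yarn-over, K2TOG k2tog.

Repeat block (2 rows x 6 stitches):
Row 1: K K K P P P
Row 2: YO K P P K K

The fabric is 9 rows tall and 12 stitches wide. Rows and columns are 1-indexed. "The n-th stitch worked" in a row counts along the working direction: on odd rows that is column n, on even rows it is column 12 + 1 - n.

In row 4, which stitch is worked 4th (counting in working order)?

For row 4: chart row = ((4-1) mod 2) + 1 = 2; this is a WS (even) row.
Chart row 2 tiled across columns 1-12: YO K P P K K YO K P P K K
Wrong side: read the tiled row from column 12 down to 1 and exchange K with P (leave YO, K2TOG).
Row 4 as worked: P P K K P YO P P K K P YO
Counting 4 along the worked row gives K.

Result:
K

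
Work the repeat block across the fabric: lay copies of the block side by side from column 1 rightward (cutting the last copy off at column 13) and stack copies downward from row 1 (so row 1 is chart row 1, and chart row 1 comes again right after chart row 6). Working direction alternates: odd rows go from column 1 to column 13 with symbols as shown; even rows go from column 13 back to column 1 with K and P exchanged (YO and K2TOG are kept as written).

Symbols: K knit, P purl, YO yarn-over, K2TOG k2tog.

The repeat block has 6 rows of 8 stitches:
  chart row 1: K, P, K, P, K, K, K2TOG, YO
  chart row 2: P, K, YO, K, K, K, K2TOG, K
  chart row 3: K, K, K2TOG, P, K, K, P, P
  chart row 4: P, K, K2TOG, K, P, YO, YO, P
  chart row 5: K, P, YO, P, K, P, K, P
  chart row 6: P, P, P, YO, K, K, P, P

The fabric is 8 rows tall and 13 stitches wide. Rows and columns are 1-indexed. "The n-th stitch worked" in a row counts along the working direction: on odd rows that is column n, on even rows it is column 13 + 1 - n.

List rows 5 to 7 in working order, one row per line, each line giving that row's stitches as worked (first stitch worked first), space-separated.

Row 5: chart row 5, RS - tile across columns 1-13 and work as-is.
Row 6: chart row 6, WS - tiled (columns 1-13): P P P YO K K P P P P P YO K; work from column 13 back to 1 with K<->P swapped.
Row 7: chart row 1, RS - tile across columns 1-13 and work as-is.

Rows as worked:
K P YO P K P K P K P YO P K
P YO K K K K K P P YO K K K
K P K P K K K2TOG YO K P K P K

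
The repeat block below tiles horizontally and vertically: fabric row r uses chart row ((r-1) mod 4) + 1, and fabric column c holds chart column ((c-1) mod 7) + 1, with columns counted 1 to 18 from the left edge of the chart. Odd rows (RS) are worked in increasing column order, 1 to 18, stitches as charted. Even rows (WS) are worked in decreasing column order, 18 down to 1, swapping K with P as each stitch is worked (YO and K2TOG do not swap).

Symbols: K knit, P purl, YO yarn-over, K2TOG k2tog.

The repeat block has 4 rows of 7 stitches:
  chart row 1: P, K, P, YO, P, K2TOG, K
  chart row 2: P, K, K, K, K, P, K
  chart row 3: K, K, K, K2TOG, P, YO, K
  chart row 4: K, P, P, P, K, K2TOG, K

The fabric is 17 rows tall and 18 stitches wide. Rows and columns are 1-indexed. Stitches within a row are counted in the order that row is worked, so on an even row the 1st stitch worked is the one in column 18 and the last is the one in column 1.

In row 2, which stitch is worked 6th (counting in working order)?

Row 2 uses chart row ((2-1) mod 4)+1 = 2. Row 2 is even, so WS.
Chart row 2 tiled across columns 1-18: P K K K K P K P K K K K P K P K K K
WS row: flip the tiled sequence (start at column 18) and apply K<->P; YO and K2TOG stay.
Row 2 as worked: P P P K P K P P P P K P K P P P P K
The 6th stitch worked is K.

Stitch:
K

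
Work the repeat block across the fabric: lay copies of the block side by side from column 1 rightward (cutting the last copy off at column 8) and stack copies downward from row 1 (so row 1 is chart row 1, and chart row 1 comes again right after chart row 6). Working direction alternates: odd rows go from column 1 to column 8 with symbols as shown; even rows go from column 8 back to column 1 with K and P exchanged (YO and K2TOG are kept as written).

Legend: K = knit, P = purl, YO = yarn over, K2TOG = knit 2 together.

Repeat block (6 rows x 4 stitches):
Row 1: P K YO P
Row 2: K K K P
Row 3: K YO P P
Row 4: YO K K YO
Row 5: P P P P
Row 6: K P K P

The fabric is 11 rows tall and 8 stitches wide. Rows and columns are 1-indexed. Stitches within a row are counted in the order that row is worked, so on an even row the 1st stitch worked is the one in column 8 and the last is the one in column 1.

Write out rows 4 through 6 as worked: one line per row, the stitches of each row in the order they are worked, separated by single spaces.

Row 4: chart row 4, WS - tiled (columns 1-8): YO K K YO YO K K YO; work from column 8 back to 1 with K<->P swapped.
Row 5: chart row 5, RS - tile across columns 1-8 and work as-is.
Row 6: chart row 6, WS - tiled (columns 1-8): K P K P K P K P; work from column 8 back to 1 with K<->P swapped.

Rows as worked:
YO P P YO YO P P YO
P P P P P P P P
K P K P K P K P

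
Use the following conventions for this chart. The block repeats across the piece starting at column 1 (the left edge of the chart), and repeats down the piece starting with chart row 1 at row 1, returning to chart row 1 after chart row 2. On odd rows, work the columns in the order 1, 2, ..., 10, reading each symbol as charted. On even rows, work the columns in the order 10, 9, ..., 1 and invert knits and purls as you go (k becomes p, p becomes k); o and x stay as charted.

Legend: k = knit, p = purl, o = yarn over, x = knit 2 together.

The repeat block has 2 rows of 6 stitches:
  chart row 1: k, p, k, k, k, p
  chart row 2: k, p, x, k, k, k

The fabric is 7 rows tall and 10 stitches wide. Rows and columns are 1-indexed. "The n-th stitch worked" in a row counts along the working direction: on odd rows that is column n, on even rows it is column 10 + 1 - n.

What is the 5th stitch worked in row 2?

Row 2: (2-1) mod 2 = 1, so use chart row 2. Even row -> WS.
Chart row 2 tiled across columns 1-10: k p x k k k k p x k
Wrong side: read the tiled row from column 10 down to 1 and exchange k with p (leave o, x).
Row 2 as worked: p x k p p p p x k p
Stitch 5 in working order -> p

Stitch:
p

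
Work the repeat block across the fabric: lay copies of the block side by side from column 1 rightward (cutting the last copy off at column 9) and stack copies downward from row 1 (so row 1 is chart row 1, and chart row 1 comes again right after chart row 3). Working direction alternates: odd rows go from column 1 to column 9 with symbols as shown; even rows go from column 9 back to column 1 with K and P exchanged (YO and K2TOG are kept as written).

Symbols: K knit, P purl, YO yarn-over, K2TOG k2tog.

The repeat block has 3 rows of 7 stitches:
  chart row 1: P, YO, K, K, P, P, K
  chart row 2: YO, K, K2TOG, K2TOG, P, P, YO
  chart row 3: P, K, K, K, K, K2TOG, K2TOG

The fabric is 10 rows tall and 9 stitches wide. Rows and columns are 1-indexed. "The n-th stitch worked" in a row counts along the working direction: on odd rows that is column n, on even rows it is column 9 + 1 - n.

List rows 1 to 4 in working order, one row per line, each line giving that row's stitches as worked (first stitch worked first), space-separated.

Row 1: chart row 1, RS - tile across columns 1-9 and work as-is.
Row 2: chart row 2, WS - tiled (columns 1-9): YO K K2TOG K2TOG P P YO YO K; work from column 9 back to 1 with K<->P swapped.
Row 3: chart row 3, RS - tile across columns 1-9 and work as-is.
Row 4: chart row 1, WS - tiled (columns 1-9): P YO K K P P K P YO; work from column 9 back to 1 with K<->P swapped.

== ROWS AS WORKED ==
P YO K K P P K P YO
P YO YO K K K2TOG K2TOG P YO
P K K K K K2TOG K2TOG P K
YO K P K K P P YO K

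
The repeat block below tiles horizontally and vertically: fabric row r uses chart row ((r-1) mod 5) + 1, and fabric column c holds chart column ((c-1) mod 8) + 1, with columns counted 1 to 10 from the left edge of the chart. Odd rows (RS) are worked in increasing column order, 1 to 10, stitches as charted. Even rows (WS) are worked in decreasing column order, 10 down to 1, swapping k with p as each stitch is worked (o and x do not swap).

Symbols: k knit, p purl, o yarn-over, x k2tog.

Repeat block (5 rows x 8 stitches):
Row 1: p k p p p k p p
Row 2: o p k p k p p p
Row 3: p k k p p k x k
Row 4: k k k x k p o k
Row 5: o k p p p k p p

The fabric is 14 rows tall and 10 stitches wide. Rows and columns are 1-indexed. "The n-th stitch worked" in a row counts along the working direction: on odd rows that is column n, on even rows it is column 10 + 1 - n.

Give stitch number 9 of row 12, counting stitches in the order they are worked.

For row 12: chart row = ((12-1) mod 5) + 1 = 2; this is a WS (even) row.
Chart row 2 tiled across columns 1-10: o p k p k p p p o p
WS: work from column 10 back to column 1 (reverse the tiled row), swapping k<->p (o and x unchanged).
Row 12 as worked: k o k k k p k p k o
Stitch 9 in working order -> k

Stitch:
k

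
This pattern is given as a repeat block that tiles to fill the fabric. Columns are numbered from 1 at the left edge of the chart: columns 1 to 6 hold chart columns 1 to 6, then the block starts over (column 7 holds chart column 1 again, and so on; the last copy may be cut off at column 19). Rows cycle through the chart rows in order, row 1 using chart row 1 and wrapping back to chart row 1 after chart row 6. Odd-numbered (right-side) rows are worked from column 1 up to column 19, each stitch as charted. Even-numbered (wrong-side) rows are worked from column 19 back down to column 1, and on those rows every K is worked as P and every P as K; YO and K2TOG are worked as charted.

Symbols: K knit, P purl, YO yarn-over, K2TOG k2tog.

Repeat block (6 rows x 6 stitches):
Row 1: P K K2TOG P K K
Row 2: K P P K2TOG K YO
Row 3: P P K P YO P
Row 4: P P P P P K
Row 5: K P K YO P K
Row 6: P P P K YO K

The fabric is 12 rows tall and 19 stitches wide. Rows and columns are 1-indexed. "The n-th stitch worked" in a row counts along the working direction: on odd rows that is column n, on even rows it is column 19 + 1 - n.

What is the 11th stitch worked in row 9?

Row 9 uses chart row ((9-1) mod 6)+1 = 3. Row 9 is odd, so RS.
Chart row 3 tiled across columns 1-19: P P K P YO P P P K P YO P P P K P YO P P
RS row: no reversal, no swap; stitch n worked = column n.
Stitch 11 in working order -> YO

Result:
YO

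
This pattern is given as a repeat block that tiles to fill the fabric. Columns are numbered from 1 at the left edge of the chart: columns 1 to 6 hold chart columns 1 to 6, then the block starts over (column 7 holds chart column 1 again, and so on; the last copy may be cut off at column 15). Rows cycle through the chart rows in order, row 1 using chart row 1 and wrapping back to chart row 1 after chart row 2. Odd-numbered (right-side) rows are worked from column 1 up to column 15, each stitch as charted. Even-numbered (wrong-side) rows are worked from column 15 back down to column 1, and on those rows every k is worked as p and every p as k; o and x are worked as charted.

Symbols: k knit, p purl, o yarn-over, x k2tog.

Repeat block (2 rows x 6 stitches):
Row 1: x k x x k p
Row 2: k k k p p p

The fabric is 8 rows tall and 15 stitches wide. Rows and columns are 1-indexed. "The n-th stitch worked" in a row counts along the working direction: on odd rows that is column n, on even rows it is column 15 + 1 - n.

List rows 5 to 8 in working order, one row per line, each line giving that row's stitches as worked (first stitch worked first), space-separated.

== ROWS AS WORKED ==
x k x x k p x k x x k p x k x
p p p k k k p p p k k k p p p
x k x x k p x k x x k p x k x
p p p k k k p p p k k k p p p

Derivation:
Row 5: chart row 1, RS - tile across columns 1-15 and work as-is.
Row 6: chart row 2, WS - tiled (columns 1-15): k k k p p p k k k p p p k k k; work from column 15 back to 1 with k<->p swapped.
Row 7: chart row 1, RS - tile across columns 1-15 and work as-is.
Row 8: chart row 2, WS - tiled (columns 1-15): k k k p p p k k k p p p k k k; work from column 15 back to 1 with k<->p swapped.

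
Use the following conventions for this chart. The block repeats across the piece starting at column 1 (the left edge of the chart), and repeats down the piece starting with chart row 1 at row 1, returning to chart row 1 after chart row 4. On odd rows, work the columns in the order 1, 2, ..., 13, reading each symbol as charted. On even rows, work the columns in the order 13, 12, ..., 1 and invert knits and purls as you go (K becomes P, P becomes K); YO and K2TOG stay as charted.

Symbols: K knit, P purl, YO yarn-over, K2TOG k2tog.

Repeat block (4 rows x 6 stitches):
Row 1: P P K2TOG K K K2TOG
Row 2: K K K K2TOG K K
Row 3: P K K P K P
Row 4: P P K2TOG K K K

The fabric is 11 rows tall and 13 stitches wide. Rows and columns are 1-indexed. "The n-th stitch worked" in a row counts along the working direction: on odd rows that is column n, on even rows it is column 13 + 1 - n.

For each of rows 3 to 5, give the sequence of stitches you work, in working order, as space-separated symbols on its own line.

== ROWS AS WORKED ==
P K K P K P P K K P K P P
K P P P K2TOG K K P P P K2TOG K K
P P K2TOG K K K2TOG P P K2TOG K K K2TOG P

Derivation:
Row 3: chart row 3, RS - tile across columns 1-13 and work as-is.
Row 4: chart row 4, WS - tiled (columns 1-13): P P K2TOG K K K P P K2TOG K K K P; work from column 13 back to 1 with K<->P swapped.
Row 5: chart row 1, RS - tile across columns 1-13 and work as-is.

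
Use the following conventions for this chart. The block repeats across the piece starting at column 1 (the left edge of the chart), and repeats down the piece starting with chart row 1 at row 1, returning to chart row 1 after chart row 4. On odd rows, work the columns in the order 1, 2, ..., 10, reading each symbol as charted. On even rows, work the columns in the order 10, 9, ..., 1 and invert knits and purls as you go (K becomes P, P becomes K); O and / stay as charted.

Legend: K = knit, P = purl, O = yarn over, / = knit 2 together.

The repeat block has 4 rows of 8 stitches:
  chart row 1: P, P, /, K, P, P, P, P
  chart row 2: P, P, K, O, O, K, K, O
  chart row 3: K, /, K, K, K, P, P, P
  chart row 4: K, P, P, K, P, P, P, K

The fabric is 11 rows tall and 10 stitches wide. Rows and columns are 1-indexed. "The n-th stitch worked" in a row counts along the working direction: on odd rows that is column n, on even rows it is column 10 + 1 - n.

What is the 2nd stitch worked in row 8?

== STITCH ==
P

Derivation:
Row 8: (8-1) mod 4 = 3, so use chart row 4. Even row -> WS.
Chart row 4 tiled across columns 1-10: K P P K P P P K K P
WS row: flip the tiled sequence (start at column 10) and apply K<->P; O and / stay.
Row 8 as worked: K P P K K K P K K P
Counting 2 along the worked row gives P.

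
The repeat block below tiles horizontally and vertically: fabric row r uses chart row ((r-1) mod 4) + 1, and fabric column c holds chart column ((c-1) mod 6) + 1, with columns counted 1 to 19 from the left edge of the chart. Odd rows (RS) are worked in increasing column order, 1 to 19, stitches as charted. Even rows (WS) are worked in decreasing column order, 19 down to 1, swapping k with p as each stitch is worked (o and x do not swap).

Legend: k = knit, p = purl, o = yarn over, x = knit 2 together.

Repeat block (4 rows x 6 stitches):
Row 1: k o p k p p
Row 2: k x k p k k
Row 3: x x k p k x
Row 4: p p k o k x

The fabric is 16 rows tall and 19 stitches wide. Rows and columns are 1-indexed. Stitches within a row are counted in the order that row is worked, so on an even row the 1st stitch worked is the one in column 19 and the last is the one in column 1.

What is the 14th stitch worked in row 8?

== STITCH ==
x

Derivation:
Row 8 uses chart row ((8-1) mod 4)+1 = 4. Row 8 is even, so WS.
Chart row 4 tiled across columns 1-19: p p k o k x p p k o k x p p k o k x p
WS row: flip the tiled sequence (start at column 19) and apply k<->p; o and x stay.
Row 8 as worked: k x p o p k k x p o p k k x p o p k k
Counting 14 along the worked row gives x.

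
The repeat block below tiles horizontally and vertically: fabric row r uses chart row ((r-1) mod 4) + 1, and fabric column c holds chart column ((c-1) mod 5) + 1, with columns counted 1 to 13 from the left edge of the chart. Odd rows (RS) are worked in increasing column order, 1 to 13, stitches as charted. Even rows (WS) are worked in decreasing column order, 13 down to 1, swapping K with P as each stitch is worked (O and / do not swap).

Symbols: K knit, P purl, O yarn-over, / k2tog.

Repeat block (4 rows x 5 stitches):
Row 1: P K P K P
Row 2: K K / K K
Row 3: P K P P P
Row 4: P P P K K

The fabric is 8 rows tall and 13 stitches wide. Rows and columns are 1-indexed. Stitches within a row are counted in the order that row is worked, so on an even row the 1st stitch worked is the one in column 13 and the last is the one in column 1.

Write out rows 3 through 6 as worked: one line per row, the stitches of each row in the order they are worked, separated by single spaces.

Row 3: chart row 3, RS - tile across columns 1-13 and work as-is.
Row 4: chart row 4, WS - tiled (columns 1-13): P P P K K P P P K K P P P; work from column 13 back to 1 with K<->P swapped.
Row 5: chart row 1, RS - tile across columns 1-13 and work as-is.
Row 6: chart row 2, WS - tiled (columns 1-13): K K / K K K K / K K K K /; work from column 13 back to 1 with K<->P swapped.

== ROWS AS WORKED ==
P K P P P P K P P P P K P
K K K P P K K K P P K K K
P K P K P P K P K P P K P
/ P P P P / P P P P / P P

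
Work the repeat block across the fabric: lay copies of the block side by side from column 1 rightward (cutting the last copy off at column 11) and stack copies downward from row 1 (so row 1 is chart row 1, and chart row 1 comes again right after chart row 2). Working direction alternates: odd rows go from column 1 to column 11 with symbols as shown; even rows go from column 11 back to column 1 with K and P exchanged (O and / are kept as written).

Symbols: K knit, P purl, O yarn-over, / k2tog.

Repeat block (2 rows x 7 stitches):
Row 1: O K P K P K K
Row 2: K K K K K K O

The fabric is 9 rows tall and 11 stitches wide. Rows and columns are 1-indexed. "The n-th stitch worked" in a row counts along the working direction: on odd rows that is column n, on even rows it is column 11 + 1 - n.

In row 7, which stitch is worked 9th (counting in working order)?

For row 7: chart row = ((7-1) mod 2) + 1 = 1; this is a RS (odd) row.
Chart row 1 tiled across columns 1-11: O K P K P K K O K P K
RS: work column 1 to column 11, symbols as charted — the tiled row is the row as worked.
Counting 9 along the worked row gives K.

== STITCH ==
K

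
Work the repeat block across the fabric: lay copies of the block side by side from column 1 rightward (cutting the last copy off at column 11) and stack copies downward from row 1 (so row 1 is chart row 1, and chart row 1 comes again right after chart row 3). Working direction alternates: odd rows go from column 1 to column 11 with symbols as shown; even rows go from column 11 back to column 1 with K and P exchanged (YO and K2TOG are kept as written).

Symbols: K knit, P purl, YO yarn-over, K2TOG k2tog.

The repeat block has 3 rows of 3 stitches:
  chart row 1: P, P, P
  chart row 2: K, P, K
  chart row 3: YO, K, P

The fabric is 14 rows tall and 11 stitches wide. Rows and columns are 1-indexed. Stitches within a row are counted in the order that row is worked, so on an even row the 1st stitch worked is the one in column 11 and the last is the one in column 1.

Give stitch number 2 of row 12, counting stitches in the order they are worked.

Row 12: (12-1) mod 3 = 2, so use chart row 3. Even row -> WS.
Chart row 3 tiled across columns 1-11: YO K P YO K P YO K P YO K
WS: work from column 11 back to column 1 (reverse the tiled row), swapping K<->P (YO and K2TOG unchanged).
Row 12 as worked: P YO K P YO K P YO K P YO
Stitch 2 in working order -> YO

== STITCH ==
YO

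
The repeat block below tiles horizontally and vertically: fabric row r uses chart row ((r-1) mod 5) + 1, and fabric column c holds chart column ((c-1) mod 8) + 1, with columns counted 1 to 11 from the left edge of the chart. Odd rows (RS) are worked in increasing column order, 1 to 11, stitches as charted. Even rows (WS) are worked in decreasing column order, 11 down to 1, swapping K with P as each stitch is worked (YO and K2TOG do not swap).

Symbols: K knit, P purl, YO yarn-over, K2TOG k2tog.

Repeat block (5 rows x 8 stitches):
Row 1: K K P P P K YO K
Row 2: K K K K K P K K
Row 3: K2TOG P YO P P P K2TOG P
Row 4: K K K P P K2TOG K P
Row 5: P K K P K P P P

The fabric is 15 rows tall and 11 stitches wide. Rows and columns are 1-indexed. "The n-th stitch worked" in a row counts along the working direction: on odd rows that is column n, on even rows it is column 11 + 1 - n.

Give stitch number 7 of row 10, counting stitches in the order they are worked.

Row 10 uses chart row ((10-1) mod 5)+1 = 5. Row 10 is even, so WS.
Chart row 5 tiled across columns 1-11: P K K P K P P P P K K
WS row: flip the tiled sequence (start at column 11) and apply K<->P; YO and K2TOG stay.
Row 10 as worked: P P K K K K P K P P K
The 7th stitch worked is P.

Stitch:
P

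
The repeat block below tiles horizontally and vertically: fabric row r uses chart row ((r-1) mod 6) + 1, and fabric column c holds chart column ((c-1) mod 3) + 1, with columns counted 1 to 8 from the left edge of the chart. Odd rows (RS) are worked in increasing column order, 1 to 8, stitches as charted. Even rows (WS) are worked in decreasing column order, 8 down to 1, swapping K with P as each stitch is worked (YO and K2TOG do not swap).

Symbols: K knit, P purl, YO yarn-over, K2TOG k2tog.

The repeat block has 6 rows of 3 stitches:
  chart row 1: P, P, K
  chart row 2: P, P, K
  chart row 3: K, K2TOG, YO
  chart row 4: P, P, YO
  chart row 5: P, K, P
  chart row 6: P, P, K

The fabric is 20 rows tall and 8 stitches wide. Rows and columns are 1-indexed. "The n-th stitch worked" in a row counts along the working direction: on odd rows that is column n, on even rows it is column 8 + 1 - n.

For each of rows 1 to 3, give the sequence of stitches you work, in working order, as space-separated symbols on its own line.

Row 1: chart row 1, RS - tile across columns 1-8 and work as-is.
Row 2: chart row 2, WS - tiled (columns 1-8): P P K P P K P P; work from column 8 back to 1 with K<->P swapped.
Row 3: chart row 3, RS - tile across columns 1-8 and work as-is.

Rows as worked:
P P K P P K P P
K K P K K P K K
K K2TOG YO K K2TOG YO K K2TOG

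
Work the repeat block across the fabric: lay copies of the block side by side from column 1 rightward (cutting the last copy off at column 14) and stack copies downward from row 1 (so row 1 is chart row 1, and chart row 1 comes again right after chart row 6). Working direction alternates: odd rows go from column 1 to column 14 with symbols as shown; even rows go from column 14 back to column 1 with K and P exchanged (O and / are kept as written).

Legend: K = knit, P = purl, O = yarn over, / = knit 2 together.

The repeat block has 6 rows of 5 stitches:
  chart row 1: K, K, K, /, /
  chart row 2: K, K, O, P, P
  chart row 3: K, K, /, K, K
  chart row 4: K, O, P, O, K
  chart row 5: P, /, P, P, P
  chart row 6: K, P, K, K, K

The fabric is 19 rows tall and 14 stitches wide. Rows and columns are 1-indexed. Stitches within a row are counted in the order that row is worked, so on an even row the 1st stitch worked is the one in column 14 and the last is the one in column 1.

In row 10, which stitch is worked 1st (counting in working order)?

Row 10: (10-1) mod 6 = 3, so use chart row 4. Even row -> WS.
Chart row 4 tiled across columns 1-14: K O P O K K O P O K K O P O
WS: work from column 14 back to column 1 (reverse the tiled row), swapping K<->P (O and / unchanged).
Row 10 as worked: O K O P P O K O P P O K O P
Stitch 1 in working order -> O

== STITCH ==
O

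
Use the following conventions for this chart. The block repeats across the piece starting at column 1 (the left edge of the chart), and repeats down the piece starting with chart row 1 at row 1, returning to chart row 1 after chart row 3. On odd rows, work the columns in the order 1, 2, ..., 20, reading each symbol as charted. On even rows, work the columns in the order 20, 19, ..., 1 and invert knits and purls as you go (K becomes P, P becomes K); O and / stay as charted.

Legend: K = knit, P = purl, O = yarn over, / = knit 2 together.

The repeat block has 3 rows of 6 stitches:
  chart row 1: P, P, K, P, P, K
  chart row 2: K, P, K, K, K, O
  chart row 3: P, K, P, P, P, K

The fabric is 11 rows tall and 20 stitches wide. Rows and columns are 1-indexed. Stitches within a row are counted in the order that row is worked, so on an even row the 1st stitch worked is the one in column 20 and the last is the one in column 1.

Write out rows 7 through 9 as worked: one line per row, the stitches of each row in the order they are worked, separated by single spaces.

== ROWS AS WORKED ==
P P K P P K P P K P P K P P K P P K P P
K P O P P P K P O P P P K P O P P P K P
P K P P P K P K P P P K P K P P P K P K

Derivation:
Row 7: chart row 1, RS - tile across columns 1-20 and work as-is.
Row 8: chart row 2, WS - tiled (columns 1-20): K P K K K O K P K K K O K P K K K O K P; work from column 20 back to 1 with K<->P swapped.
Row 9: chart row 3, RS - tile across columns 1-20 and work as-is.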